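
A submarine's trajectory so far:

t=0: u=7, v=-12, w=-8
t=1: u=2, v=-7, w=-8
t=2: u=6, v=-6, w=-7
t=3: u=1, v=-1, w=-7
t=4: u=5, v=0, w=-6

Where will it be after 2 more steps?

u=4, v=6, w=-5

The moves between consecutive positions are (-5, +5, +0), (+4, +1, +1), (-5, +5, +0), (+4, +1, +1); they repeat the 2-cycle [(-5, +5, +0), (+4, +1, +1)].
step 5: apply (-5, +5, +0) → u=0, v=5, w=-6
step 6: apply (+4, +1, +1) → u=4, v=6, w=-5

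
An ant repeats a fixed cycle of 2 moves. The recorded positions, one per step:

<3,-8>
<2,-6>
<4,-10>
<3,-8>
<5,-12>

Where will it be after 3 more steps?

<5,-12>

The moves between consecutive positions are <-1,+2>, <+2,-4>, <-1,+2>, <+2,-4>; they repeat the 2-cycle [<-1,+2>, <+2,-4>].
step 5: apply <-1,+2> → <4,-10>
step 6: apply <+2,-4> → <6,-14>
step 7: apply <-1,+2> → <5,-12>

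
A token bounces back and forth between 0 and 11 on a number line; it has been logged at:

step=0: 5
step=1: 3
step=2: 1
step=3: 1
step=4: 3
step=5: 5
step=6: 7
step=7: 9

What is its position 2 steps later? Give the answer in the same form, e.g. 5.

The value travels 2 per step and bounces off the walls at 0 and 11.
  step 8: 9 → 11
  step 9: 11 → 9

9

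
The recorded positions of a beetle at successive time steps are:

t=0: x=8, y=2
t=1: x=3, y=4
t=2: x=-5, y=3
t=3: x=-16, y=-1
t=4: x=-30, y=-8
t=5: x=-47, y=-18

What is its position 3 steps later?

Successive displacements: (-5,+2), (-8,-1), (-11,-4), (-14,-7), (-17,-10) — each changes by (-3,-3).
step 6: x=-47, y=-18 + (-20,-13) → x=-67, y=-31
step 7: x=-67, y=-31 + (-23,-16) → x=-90, y=-47
step 8: x=-90, y=-47 + (-26,-19) → x=-116, y=-66

x=-116, y=-66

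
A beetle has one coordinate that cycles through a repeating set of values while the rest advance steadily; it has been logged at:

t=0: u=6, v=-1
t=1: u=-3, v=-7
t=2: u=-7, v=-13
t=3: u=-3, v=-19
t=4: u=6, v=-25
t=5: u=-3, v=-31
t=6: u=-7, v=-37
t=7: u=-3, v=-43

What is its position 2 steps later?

U: cycles through 6, -3, -7, -3 every 4 steps. Step 9 lands at position 1 of the cycle → -3.
V: linear, -6 per step → -55 at step 9.

u=-3, v=-55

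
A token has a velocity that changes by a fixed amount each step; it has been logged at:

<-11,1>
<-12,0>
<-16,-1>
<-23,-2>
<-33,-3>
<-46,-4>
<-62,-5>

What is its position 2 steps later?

<-103,-7>

First differences are <-1,-1>, <-4,-1>, <-7,-1>, <-10,-1>, <-13,-1>, <-16,-1>; their common second difference is <-3,+0> (constant acceleration).
step 7: <-62,-5> + <-19,-1> → <-81,-6>
step 8: <-81,-6> + <-22,-1> → <-103,-7>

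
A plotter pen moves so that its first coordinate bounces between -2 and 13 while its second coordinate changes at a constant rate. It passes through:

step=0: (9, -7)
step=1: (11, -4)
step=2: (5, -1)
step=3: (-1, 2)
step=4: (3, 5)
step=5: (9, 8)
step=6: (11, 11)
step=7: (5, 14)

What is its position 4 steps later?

The first coordinate travels 6 per step and bounces off the walls at -2 and 13.
  step 8: 5 → -1
  step 9: -1 → 3
  step 10: 3 → 9
  step 11: 9 → 11
The second coordinate changes by +3 each step: at step 11 it is 26.

(11, 26)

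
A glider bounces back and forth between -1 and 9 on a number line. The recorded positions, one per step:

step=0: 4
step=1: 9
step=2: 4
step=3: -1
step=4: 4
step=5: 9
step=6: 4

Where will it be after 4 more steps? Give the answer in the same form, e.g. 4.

The value reflects between -1 and 9, moving 5 per step.
  step 7: 4 → -1
  step 8: -1 → 4
  step 9: 4 → 9
  step 10: 9 → 4

4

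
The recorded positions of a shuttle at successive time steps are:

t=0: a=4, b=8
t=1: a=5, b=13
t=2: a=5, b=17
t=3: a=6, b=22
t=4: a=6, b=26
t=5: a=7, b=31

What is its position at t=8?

Step-to-step displacements: (+1,+5), (+0,+4), (+1,+5), (+0,+4), (+1,+5) — a repeating cycle of length 2.
step 6: apply (+0,+4) → a=7, b=35
step 7: apply (+1,+5) → a=8, b=40
step 8: apply (+0,+4) → a=8, b=44

a=8, b=44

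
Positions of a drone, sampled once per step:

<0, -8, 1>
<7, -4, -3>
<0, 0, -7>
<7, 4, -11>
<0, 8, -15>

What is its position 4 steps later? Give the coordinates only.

The first coordinate repeats the cycle [0, 7] with period 2; step 8 mod 2 = 0, giving 0.
The second coordinate changes by +4 each step, so at step 8 it is -8 + 8·(4) = 24.
The third coordinate changes by -4 each step, so at step 8 it is 1 + 8·(-4) = -31.

<0, 24, -31>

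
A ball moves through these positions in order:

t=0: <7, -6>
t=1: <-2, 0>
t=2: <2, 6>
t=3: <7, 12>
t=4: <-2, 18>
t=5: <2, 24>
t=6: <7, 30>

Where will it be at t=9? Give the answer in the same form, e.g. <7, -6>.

<7, 48>

First: cycles through 7, -2, 2 every 3 steps. Step 9 lands at position 0 of the cycle → 7.
Second: linear, +6 per step → 48 at step 9.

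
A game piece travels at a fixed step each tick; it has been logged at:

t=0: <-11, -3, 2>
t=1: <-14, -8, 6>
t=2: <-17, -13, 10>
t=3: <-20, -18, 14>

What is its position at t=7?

<-32, -38, 30>

The position changes by <-3, -5, +4> every step.
step 4: <-20, -18, 14> + <-3, -5, +4> → <-23, -23, 18>
step 5: <-23, -23, 18> + <-3, -5, +4> → <-26, -28, 22>
step 6: <-26, -28, 22> + <-3, -5, +4> → <-29, -33, 26>
step 7: <-29, -33, 26> + <-3, -5, +4> → <-32, -38, 30>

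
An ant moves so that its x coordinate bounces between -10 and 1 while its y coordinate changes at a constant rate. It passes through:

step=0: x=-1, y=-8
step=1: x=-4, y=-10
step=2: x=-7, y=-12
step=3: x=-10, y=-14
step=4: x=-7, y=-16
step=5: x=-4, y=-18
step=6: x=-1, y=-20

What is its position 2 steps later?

The x coordinate travels 3 per step and bounces off the walls at -10 and 1.
  step 7: -1 → 0
  step 8: 0 → -3
The y coordinate changes by -2 each step: at step 8 it is -24.

x=-3, y=-24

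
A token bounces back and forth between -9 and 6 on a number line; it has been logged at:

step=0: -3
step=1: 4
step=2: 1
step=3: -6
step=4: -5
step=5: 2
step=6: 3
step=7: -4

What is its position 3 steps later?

The value reflects between -9 and 6, moving 7 per step.
  step 8: -4 → -7
  step 9: -7 → 0
  step 10: 0 → 5

5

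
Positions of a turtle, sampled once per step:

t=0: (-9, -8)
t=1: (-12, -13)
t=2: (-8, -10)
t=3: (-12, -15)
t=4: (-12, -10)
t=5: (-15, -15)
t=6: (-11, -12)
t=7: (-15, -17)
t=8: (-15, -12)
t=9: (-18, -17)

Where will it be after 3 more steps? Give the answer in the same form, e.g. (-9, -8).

(-18, -14)

The moves between consecutive positions are (-3, -5), (+4, +3), (-4, -5), (+0, +5), (-3, -5), (+4, +3), (-4, -5), (+0, +5), (-3, -5); they repeat the 4-cycle [(-3, -5), (+4, +3), (-4, -5), (+0, +5)].
step 10: apply (+4, +3) → (-14, -14)
step 11: apply (-4, -5) → (-18, -19)
step 12: apply (+0, +5) → (-18, -14)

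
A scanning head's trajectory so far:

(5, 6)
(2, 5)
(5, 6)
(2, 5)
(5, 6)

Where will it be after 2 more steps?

Consecutive displacements (-3, -1), (+3, +1), (-3, -1), (+3, +1) scale by a factor of -1 each step.
step 5: (5, 6) + (-3, -1) → (2, 5)
step 6: (2, 5) + (+3, +1) → (5, 6)

(5, 6)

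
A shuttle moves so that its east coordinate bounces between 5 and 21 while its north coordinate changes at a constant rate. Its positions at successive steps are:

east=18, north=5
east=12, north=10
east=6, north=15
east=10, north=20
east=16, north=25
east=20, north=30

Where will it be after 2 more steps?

east=8, north=40

The east coordinate reflects between 5 and 21, moving 6 per step.
  step 6: 20 → 14
  step 7: 14 → 8
The north coordinate changes by +5 each step: at step 7 it is 40.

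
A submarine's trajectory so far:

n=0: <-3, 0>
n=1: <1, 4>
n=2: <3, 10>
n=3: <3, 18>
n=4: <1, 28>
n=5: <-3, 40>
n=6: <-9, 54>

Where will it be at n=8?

<-27, 88>

Taking differences between consecutive positions: <+4, +4>, <+2, +6>, <+0, +8>, <-2, +10>, <-4, +12>, <-6, +14>. These grow by <-2, +2> each step.
step 7: <-9, 54> + <-8, +16> → <-17, 70>
step 8: <-17, 70> + <-10, +18> → <-27, 88>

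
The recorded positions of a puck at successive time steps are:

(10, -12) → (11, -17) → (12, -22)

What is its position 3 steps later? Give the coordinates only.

Constant displacement of (+1, -5) per step.
step 3: (12, -22) + (+1, -5) → (13, -27)
step 4: (13, -27) + (+1, -5) → (14, -32)
step 5: (14, -32) + (+1, -5) → (15, -37)

(15, -37)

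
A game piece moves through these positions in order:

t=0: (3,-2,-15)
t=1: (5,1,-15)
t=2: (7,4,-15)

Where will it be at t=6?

Constant displacement of (+2,+3,+0) per step.
step 3: (7,4,-15) + (+2,+3,+0) → (9,7,-15)
step 4: (9,7,-15) + (+2,+3,+0) → (11,10,-15)
step 5: (11,10,-15) + (+2,+3,+0) → (13,13,-15)
step 6: (13,13,-15) + (+2,+3,+0) → (15,16,-15)

(15,16,-15)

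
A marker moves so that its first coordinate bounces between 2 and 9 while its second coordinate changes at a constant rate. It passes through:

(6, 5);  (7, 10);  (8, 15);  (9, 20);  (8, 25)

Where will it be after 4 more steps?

(4, 45)

The first coordinate travels 1 per step and bounces off the walls at 2 and 9.
  step 5: 8 → 7
  step 6: 7 → 6
  step 7: 6 → 5
  step 8: 5 → 4
The second coordinate changes by +5 each step: at step 8 it is 45.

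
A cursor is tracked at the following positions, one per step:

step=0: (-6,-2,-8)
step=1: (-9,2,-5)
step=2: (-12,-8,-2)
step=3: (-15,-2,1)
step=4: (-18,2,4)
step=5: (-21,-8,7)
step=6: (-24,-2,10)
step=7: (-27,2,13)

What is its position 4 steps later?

First: linear, -3 per step → -39 at step 11.
Second: cycles through -2, 2, -8 every 3 steps. Step 11 lands at position 2 of the cycle → -8.
Third: linear, +3 per step → 25 at step 11.

(-39,-8,25)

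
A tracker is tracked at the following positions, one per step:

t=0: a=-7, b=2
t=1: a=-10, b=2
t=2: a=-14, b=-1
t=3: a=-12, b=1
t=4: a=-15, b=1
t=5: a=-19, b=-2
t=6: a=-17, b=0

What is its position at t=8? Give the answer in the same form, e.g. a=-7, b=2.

The moves between consecutive positions are (-3, +0), (-4, -3), (+2, +2), (-3, +0), (-4, -3), (+2, +2); they repeat the 3-cycle [(-3, +0), (-4, -3), (+2, +2)].
step 7: apply (-3, +0) → a=-20, b=0
step 8: apply (-4, -3) → a=-24, b=-3

a=-24, b=-3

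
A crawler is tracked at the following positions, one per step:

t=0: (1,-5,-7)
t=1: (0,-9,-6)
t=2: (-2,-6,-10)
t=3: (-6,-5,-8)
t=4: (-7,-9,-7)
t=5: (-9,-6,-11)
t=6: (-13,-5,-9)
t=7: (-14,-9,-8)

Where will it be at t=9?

Differencing gives (-1,-4,+1), (-2,+3,-4), (-4,+1,+2), (-1,-4,+1), (-2,+3,-4), (-4,+1,+2), (-1,-4,+1). This is the pattern (-1,-4,+1), (-2,+3,-4), (-4,+1,+2) repeated.
step 8: apply (-2,+3,-4) → (-16,-6,-12)
step 9: apply (-4,+1,+2) → (-20,-5,-10)

(-20,-5,-10)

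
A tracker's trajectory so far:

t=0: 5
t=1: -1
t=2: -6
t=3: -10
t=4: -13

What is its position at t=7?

-16

Successive displacements: -6, -5, -4, -3 — each changes by +1.
step 5: -13 − 2 → -15
step 6: -15 − 1 → -16
step 7: -16 + 0 → -16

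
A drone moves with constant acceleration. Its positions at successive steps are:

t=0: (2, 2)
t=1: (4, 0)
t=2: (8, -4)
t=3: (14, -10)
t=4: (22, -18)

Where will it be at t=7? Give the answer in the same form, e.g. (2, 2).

First differences are (+2, -2), (+4, -4), (+6, -6), (+8, -8); their common second difference is (+2, -2) (constant acceleration).
step 5: (22, -18) + (+10, -10) → (32, -28)
step 6: (32, -28) + (+12, -12) → (44, -40)
step 7: (44, -40) + (+14, -14) → (58, -54)

(58, -54)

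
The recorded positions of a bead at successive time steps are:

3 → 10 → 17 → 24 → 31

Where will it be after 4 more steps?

59

The position changes by +7 every step.
step 5: 31 + 7 → 38
step 6: 38 + 7 → 45
step 7: 45 + 7 → 52
step 8: 52 + 7 → 59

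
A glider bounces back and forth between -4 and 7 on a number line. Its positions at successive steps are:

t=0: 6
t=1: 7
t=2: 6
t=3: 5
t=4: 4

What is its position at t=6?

The value travels 1 per step and bounces off the walls at -4 and 7.
  step 5: 4 → 3
  step 6: 3 → 2

2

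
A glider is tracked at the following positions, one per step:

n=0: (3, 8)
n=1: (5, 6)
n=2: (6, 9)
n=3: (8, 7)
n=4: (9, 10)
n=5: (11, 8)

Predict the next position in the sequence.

(12, 11)

Differencing gives (+2, -2), (+1, +3), (+2, -2), (+1, +3), (+2, -2). This is the pattern (+2, -2), (+1, +3) repeated.
step 6: apply (+1, +3) → (12, 11)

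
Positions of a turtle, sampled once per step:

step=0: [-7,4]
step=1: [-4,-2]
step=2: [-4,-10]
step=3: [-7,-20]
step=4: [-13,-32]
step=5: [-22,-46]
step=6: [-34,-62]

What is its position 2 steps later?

Taking differences between consecutive positions: [+3,-6], [+0,-8], [-3,-10], [-6,-12], [-9,-14], [-12,-16]. These grow by [-3,-2] each step.
step 7: [-34,-62] + [-15,-18] → [-49,-80]
step 8: [-49,-80] + [-18,-20] → [-67,-100]

[-67,-100]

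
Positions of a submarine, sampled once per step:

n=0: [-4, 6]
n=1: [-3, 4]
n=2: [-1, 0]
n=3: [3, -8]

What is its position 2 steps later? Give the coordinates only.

[27, -56]

Step-to-step displacements: [+1, -2], [+2, -4], [+4, -8]; each is 2× the previous.
step 4: [3, -8] + [+8, -16] → [11, -24]
step 5: [11, -24] + [+16, -32] → [27, -56]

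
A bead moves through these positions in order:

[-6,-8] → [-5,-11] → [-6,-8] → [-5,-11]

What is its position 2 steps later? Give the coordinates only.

[-5,-11]

Consecutive displacements [+1,-3], [-1,+3], [+1,-3] scale by a factor of -1 each step.
step 4: [-5,-11] + [-1,+3] → [-6,-8]
step 5: [-6,-8] + [+1,-3] → [-5,-11]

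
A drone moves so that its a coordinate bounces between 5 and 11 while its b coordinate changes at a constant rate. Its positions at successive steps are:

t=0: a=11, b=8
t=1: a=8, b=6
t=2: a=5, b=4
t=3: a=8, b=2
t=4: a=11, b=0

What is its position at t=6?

a=5, b=-4

The a coordinate travels 3 per step and bounces off the walls at 5 and 11.
  step 5: 11 → 8
  step 6: 8 → 5
The b coordinate changes by -2 each step: at step 6 it is -4.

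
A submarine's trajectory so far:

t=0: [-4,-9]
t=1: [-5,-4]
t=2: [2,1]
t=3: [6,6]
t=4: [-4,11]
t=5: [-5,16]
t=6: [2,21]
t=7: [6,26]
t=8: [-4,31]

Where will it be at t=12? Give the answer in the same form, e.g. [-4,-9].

First: cycles through -4, -5, 2, 6 every 4 steps. Step 12 lands at position 0 of the cycle → -4.
Second: linear, +5 per step → 51 at step 12.

[-4,51]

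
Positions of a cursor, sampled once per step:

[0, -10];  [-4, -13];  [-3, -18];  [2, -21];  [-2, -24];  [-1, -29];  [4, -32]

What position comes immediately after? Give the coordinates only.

Differencing gives [-4, -3], [+1, -5], [+5, -3], [-4, -3], [+1, -5], [+5, -3]. This is the pattern [-4, -3], [+1, -5], [+5, -3] repeated.
step 7: apply [-4, -3] → [0, -35]

[0, -35]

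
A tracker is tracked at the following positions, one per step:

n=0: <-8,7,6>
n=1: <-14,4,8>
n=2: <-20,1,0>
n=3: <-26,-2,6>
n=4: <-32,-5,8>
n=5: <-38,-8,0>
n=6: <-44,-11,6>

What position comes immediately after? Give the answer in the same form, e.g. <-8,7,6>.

First: linear, -6 per step → -50 at step 7.
Second: linear, -3 per step → -14 at step 7.
Third: cycles through 6, 8, 0 every 3 steps. Step 7 lands at position 1 of the cycle → 8.

<-50,-14,8>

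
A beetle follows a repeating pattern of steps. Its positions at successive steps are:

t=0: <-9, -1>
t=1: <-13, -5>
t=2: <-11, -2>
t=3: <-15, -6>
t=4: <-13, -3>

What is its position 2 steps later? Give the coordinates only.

Differencing gives <-4, -4>, <+2, +3>, <-4, -4>, <+2, +3>. This is the pattern <-4, -4>, <+2, +3> repeated.
step 5: apply <-4, -4> → <-17, -7>
step 6: apply <+2, +3> → <-15, -4>

<-15, -4>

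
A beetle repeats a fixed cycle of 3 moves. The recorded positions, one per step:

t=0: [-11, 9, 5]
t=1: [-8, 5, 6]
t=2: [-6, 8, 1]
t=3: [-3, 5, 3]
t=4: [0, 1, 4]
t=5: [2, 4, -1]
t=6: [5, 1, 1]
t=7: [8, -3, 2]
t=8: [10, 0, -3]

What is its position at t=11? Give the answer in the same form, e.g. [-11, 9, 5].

[18, -4, -5]

Step-to-step displacements: [+3, -4, +1], [+2, +3, -5], [+3, -3, +2], [+3, -4, +1], [+2, +3, -5], [+3, -3, +2], [+3, -4, +1], [+2, +3, -5] — a repeating cycle of length 3.
step 9: apply [+3, -3, +2] → [13, -3, -1]
step 10: apply [+3, -4, +1] → [16, -7, 0]
step 11: apply [+2, +3, -5] → [18, -4, -5]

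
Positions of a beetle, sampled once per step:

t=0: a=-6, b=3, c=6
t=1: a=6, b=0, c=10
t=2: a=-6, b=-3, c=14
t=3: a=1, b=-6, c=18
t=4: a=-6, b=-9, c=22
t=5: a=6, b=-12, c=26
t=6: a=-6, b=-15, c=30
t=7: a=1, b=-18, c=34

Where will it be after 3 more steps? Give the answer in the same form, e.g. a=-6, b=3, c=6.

a=-6, b=-27, c=46

The a coordinate repeats the cycle [-6, 6, -6, 1] with period 4; step 10 mod 4 = 2, giving -6.
The b coordinate changes by -3 each step, so at step 10 it is 3 + 10·(-3) = -27.
The c coordinate changes by +4 each step, so at step 10 it is 6 + 10·(4) = 46.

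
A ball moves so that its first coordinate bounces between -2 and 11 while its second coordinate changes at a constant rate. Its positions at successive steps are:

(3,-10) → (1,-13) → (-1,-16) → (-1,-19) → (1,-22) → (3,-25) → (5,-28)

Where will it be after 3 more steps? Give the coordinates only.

The first coordinate travels 2 per step and bounces off the walls at -2 and 11.
  step 7: 5 → 7
  step 8: 7 → 9
  step 9: 9 → 11
The second coordinate changes by -3 each step: at step 9 it is -37.

(11,-37)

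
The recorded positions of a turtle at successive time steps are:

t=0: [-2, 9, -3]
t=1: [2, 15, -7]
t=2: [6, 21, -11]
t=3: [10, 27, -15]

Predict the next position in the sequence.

[14, 33, -19]

Each step adds [+4, +6, -4] to the position.
step 4: [10, 27, -15] + [+4, +6, -4] → [14, 33, -19]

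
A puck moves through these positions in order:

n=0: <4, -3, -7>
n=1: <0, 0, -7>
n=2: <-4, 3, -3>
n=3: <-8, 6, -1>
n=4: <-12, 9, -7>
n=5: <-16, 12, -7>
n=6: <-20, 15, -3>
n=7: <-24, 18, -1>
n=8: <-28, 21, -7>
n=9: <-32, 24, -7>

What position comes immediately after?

<-36, 27, -3>

The first coordinate changes by -4 each step, so at step 10 it is 4 + 10·(-4) = -36.
The second coordinate changes by +3 each step, so at step 10 it is -3 + 10·(3) = 27.
The third coordinate repeats the cycle [-7, -7, -3, -1] with period 4; step 10 mod 4 = 2, giving -3.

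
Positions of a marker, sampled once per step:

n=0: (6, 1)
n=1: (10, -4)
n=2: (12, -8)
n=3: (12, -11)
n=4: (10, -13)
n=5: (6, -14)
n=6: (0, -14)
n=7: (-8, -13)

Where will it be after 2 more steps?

First differences are (+4, -5), (+2, -4), (+0, -3), (-2, -2), (-4, -1), (-6, +0), (-8, +1); their common second difference is (-2, +1) (constant acceleration).
step 8: (-8, -13) + (-10, +2) → (-18, -11)
step 9: (-18, -11) + (-12, +3) → (-30, -8)

(-30, -8)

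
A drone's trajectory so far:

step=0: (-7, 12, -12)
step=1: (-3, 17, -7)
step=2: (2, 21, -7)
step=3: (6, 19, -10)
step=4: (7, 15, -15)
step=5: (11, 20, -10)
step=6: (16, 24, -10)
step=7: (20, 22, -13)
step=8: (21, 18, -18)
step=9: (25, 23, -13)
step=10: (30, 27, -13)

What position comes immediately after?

(34, 25, -16)

Differencing gives (+4, +5, +5), (+5, +4, +0), (+4, -2, -3), (+1, -4, -5), (+4, +5, +5), (+5, +4, +0), (+4, -2, -3), (+1, -4, -5), (+4, +5, +5), (+5, +4, +0). This is the pattern (+4, +5, +5), (+5, +4, +0), (+4, -2, -3), (+1, -4, -5) repeated.
step 11: apply (+4, -2, -3) → (34, 25, -16)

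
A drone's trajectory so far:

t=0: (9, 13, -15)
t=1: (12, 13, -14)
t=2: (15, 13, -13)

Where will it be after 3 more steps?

(24, 13, -10)

Each step adds (+3, +0, +1) to the position.
step 3: (15, 13, -13) + (+3, +0, +1) → (18, 13, -12)
step 4: (18, 13, -12) + (+3, +0, +1) → (21, 13, -11)
step 5: (21, 13, -11) + (+3, +0, +1) → (24, 13, -10)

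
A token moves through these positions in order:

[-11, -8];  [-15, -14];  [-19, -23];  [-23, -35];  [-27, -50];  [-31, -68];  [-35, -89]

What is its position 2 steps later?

First differences are [-4, -6], [-4, -9], [-4, -12], [-4, -15], [-4, -18], [-4, -21]; their common second difference is [+0, -3] (constant acceleration).
step 7: [-35, -89] + [-4, -24] → [-39, -113]
step 8: [-39, -113] + [-4, -27] → [-43, -140]

[-43, -140]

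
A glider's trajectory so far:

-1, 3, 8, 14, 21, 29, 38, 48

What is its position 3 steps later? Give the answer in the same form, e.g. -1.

84

First differences are +4, +5, +6, +7, +8, +9, +10; their common second difference is +1 (constant acceleration).
step 8: 48 + 11 → 59
step 9: 59 + 12 → 71
step 10: 71 + 13 → 84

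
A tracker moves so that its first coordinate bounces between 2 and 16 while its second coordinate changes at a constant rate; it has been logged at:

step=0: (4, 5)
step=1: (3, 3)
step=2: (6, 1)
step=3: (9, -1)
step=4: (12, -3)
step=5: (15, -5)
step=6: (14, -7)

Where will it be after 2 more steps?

The first coordinate reflects between 2 and 16, moving 3 per step.
  step 7: 14 → 11
  step 8: 11 → 8
The second coordinate changes by -2 each step: at step 8 it is -11.

(8, -11)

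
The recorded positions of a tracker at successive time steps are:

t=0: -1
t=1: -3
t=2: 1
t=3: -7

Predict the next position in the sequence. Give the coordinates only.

9

Step-to-step displacements: -2, +4, -8; each is -2× the previous.
step 4: -7 + 16 → 9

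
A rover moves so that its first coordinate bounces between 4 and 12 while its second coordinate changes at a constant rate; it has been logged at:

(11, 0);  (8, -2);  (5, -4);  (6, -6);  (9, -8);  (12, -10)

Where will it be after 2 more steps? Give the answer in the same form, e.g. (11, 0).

The first coordinate travels 3 per step and bounces off the walls at 4 and 12.
  step 6: 12 → 9
  step 7: 9 → 6
The second coordinate changes by -2 each step: at step 7 it is -14.

(6, -14)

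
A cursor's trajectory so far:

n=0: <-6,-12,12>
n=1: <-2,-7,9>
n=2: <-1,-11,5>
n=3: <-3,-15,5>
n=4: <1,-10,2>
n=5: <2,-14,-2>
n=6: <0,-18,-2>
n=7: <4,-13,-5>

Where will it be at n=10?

Differencing gives <+4,+5,-3>, <+1,-4,-4>, <-2,-4,+0>, <+4,+5,-3>, <+1,-4,-4>, <-2,-4,+0>, <+4,+5,-3>. This is the pattern <+4,+5,-3>, <+1,-4,-4>, <-2,-4,+0> repeated.
step 8: apply <+1,-4,-4> → <5,-17,-9>
step 9: apply <-2,-4,+0> → <3,-21,-9>
step 10: apply <+4,+5,-3> → <7,-16,-12>

<7,-16,-12>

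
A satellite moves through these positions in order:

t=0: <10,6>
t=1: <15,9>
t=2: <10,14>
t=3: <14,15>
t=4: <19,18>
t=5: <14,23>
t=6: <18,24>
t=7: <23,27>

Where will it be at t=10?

<27,36>

Step-to-step displacements: <+5,+3>, <-5,+5>, <+4,+1>, <+5,+3>, <-5,+5>, <+4,+1>, <+5,+3> — a repeating cycle of length 3.
step 8: apply <-5,+5> → <18,32>
step 9: apply <+4,+1> → <22,33>
step 10: apply <+5,+3> → <27,36>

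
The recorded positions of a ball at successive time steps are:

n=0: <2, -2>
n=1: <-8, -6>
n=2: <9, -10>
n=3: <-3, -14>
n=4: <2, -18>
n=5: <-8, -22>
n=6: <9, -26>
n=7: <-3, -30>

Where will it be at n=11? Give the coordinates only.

<-3, -46>

First: cycles through 2, -8, 9, -3 every 4 steps. Step 11 lands at position 3 of the cycle → -3.
Second: linear, -4 per step → -46 at step 11.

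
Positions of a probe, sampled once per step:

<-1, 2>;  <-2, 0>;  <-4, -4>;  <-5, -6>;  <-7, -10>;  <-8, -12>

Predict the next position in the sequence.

<-10, -16>

Differencing gives <-1, -2>, <-2, -4>, <-1, -2>, <-2, -4>, <-1, -2>. This is the pattern <-1, -2>, <-2, -4> repeated.
step 6: apply <-2, -4> → <-10, -16>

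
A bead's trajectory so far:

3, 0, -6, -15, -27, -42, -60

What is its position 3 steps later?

Successive displacements: -3, -6, -9, -12, -15, -18 — each changes by -3.
step 7: -60 − 21 → -81
step 8: -81 − 24 → -105
step 9: -105 − 27 → -132

-132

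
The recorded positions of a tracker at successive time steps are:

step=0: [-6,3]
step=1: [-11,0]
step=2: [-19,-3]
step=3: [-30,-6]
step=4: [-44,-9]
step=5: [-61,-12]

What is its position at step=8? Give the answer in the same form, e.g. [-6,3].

[-130,-21]

Taking differences between consecutive positions: [-5,-3], [-8,-3], [-11,-3], [-14,-3], [-17,-3]. These grow by [-3,+0] each step.
step 6: [-61,-12] + [-20,-3] → [-81,-15]
step 7: [-81,-15] + [-23,-3] → [-104,-18]
step 8: [-104,-18] + [-26,-3] → [-130,-21]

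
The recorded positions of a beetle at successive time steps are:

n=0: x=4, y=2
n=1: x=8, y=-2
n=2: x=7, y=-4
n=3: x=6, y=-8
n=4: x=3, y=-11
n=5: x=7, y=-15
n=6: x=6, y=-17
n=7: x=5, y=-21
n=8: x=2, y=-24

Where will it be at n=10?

The moves between consecutive positions are (+4,-4), (-1,-2), (-1,-4), (-3,-3), (+4,-4), (-1,-2), (-1,-4), (-3,-3); they repeat the 4-cycle [(+4,-4), (-1,-2), (-1,-4), (-3,-3)].
step 9: apply (+4,-4) → x=6, y=-28
step 10: apply (-1,-2) → x=5, y=-30

x=5, y=-30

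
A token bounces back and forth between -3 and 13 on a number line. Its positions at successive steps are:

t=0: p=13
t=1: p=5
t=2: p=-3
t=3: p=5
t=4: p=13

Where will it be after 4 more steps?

p=13

The value travels 8 per step and bounces off the walls at -3 and 13.
  step 5: 13 → 5
  step 6: 5 → -3
  step 7: -3 → 5
  step 8: 5 → 13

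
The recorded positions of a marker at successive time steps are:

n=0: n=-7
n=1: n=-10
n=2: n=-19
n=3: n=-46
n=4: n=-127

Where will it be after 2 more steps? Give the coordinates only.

n=-1099

Step-to-step displacements: -3, -9, -27, -81; each is 3× the previous.
step 5: -127 − 243 → n=-370
step 6: -370 − 729 → n=-1099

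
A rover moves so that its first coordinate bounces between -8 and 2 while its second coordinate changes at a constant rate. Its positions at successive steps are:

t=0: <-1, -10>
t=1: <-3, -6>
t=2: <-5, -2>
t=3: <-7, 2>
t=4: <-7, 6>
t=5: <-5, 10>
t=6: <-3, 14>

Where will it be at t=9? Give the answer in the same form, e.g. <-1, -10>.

<1, 26>

The first coordinate travels 2 per step and bounces off the walls at -8 and 2.
  step 7: -3 → -1
  step 8: -1 → 1
  step 9: 1 → 1
The second coordinate changes by +4 each step: at step 9 it is 26.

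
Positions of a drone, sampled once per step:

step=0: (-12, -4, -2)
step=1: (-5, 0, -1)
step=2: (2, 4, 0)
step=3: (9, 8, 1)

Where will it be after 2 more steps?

Constant displacement of (+7, +4, +1) per step.
step 4: (9, 8, 1) + (+7, +4, +1) → (16, 12, 2)
step 5: (16, 12, 2) + (+7, +4, +1) → (23, 16, 3)

(23, 16, 3)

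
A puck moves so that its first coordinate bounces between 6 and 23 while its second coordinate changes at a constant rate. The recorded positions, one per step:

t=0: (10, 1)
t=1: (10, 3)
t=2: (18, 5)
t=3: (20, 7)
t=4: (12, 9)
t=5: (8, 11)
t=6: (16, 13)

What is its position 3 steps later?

(6, 19)

The first coordinate travels 8 per step and bounces off the walls at 6 and 23.
  step 7: 16 → 22
  step 8: 22 → 14
  step 9: 14 → 6
The second coordinate changes by +2 each step: at step 9 it is 19.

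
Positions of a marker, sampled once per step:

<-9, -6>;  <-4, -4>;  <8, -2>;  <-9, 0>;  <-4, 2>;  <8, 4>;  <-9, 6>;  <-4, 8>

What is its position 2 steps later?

First: cycles through -9, -4, 8 every 3 steps. Step 9 lands at position 0 of the cycle → -9.
Second: linear, +2 per step → 12 at step 9.

<-9, 12>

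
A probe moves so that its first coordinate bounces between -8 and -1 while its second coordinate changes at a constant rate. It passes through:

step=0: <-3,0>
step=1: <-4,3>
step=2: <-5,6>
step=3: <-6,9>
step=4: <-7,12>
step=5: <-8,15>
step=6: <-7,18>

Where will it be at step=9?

The first coordinate reflects between -8 and -1, moving 1 per step.
  step 7: -7 → -6
  step 8: -6 → -5
  step 9: -5 → -4
The second coordinate changes by +3 each step: at step 9 it is 27.

<-4,27>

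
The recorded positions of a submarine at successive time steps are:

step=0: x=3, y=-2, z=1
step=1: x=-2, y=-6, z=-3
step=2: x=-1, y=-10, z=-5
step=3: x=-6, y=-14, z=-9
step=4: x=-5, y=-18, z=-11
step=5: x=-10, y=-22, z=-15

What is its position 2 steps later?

Step-to-step displacements: (-5, -4, -4), (+1, -4, -2), (-5, -4, -4), (+1, -4, -2), (-5, -4, -4) — a repeating cycle of length 2.
step 6: apply (+1, -4, -2) → x=-9, y=-26, z=-17
step 7: apply (-5, -4, -4) → x=-14, y=-30, z=-21

x=-14, y=-30, z=-21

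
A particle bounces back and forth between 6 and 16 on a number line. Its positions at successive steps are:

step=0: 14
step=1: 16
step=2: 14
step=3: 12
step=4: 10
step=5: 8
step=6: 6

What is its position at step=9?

The value reflects between 6 and 16, moving 2 per step.
  step 7: 6 → 8
  step 8: 8 → 10
  step 9: 10 → 12

12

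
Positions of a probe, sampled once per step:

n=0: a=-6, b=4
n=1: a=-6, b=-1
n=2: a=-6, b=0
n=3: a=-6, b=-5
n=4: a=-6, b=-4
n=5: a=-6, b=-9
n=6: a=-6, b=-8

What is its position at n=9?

Differencing gives (+0,-5), (+0,+1), (+0,-5), (+0,+1), (+0,-5), (+0,+1). This is the pattern (+0,-5), (+0,+1) repeated.
step 7: apply (+0,-5) → a=-6, b=-13
step 8: apply (+0,+1) → a=-6, b=-12
step 9: apply (+0,-5) → a=-6, b=-17

a=-6, b=-17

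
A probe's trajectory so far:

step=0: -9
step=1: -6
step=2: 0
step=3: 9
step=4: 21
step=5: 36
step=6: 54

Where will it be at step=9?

Successive displacements: +3, +6, +9, +12, +15, +18 — each changes by +3.
step 7: 54 + 21 → 75
step 8: 75 + 24 → 99
step 9: 99 + 27 → 126

126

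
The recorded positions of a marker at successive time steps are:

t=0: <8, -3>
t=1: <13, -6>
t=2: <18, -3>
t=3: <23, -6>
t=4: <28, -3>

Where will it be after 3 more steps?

First: linear, +5 per step → 43 at step 7.
Second: cycles through -3, -6 every 2 steps. Step 7 lands at position 1 of the cycle → -6.

<43, -6>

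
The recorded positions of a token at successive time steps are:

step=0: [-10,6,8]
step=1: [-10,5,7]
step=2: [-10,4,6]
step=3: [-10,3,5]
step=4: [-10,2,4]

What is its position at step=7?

Each step adds [+0,-1,-1] to the position.
step 5: [-10,2,4] + [+0,-1,-1] → [-10,1,3]
step 6: [-10,1,3] + [+0,-1,-1] → [-10,0,2]
step 7: [-10,0,2] + [+0,-1,-1] → [-10,-1,1]

[-10,-1,1]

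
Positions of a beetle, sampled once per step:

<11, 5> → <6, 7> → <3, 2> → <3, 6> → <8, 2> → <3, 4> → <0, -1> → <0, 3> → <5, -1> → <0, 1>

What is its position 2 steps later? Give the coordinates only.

<-3, 0>

Step-to-step displacements: <-5, +2>, <-3, -5>, <+0, +4>, <+5, -4>, <-5, +2>, <-3, -5>, <+0, +4>, <+5, -4>, <-5, +2> — a repeating cycle of length 4.
step 10: apply <-3, -5> → <-3, -4>
step 11: apply <+0, +4> → <-3, 0>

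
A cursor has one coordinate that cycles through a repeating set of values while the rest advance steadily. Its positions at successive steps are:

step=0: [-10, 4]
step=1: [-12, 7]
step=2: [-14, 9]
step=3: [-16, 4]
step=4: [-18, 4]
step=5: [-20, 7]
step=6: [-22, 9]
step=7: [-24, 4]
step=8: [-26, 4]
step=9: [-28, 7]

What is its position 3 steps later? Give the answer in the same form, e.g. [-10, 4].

The first coordinate changes by -2 each step, so at step 12 it is -10 + 12·(-2) = -34.
The second coordinate repeats the cycle [4, 7, 9, 4] with period 4; step 12 mod 4 = 0, giving 4.

[-34, 4]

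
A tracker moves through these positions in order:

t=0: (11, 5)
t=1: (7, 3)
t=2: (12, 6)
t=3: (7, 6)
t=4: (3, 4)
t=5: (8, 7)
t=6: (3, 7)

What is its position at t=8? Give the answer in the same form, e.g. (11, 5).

The moves between consecutive positions are (-4, -2), (+5, +3), (-5, +0), (-4, -2), (+5, +3), (-5, +0); they repeat the 3-cycle [(-4, -2), (+5, +3), (-5, +0)].
step 7: apply (-4, -2) → (-1, 5)
step 8: apply (+5, +3) → (4, 8)

(4, 8)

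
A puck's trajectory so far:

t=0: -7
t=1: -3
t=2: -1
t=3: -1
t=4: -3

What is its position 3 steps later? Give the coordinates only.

Successive displacements: +4, +2, +0, -2 — each changes by -2.
step 5: -3 − 4 → -7
step 6: -7 − 6 → -13
step 7: -13 − 8 → -21

-21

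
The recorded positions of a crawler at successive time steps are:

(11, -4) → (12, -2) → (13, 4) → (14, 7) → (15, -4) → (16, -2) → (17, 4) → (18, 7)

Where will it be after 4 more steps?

(22, 7)

First: linear, +1 per step → 22 at step 11.
Second: cycles through -4, -2, 4, 7 every 4 steps. Step 11 lands at position 3 of the cycle → 7.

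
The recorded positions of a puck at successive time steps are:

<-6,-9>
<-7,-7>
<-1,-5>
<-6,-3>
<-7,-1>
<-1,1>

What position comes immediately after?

First: cycles through -6, -7, -1 every 3 steps. Step 6 lands at position 0 of the cycle → -6.
Second: linear, +2 per step → 3 at step 6.

<-6,3>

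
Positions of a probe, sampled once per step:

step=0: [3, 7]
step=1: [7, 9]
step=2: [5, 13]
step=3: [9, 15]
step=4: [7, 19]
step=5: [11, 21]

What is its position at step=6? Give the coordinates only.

[9, 25]

Step-to-step displacements: [+4, +2], [-2, +4], [+4, +2], [-2, +4], [+4, +2] — a repeating cycle of length 2.
step 6: apply [-2, +4] → [9, 25]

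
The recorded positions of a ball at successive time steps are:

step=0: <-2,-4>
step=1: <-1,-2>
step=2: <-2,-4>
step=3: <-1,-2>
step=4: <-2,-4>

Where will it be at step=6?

Consecutive displacements <+1,+2>, <-1,-2>, <+1,+2>, <-1,-2> scale by a factor of -1 each step.
step 5: <-2,-4> + <+1,+2> → <-1,-2>
step 6: <-1,-2> + <-1,-2> → <-2,-4>

<-2,-4>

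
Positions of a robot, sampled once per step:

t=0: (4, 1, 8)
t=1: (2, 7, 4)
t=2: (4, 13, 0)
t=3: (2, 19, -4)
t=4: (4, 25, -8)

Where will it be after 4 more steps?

(4, 49, -24)

The first coordinate repeats the cycle [4, 2] with period 2; step 8 mod 2 = 0, giving 4.
The second coordinate changes by +6 each step, so at step 8 it is 1 + 8·(6) = 49.
The third coordinate changes by -4 each step, so at step 8 it is 8 + 8·(-4) = -24.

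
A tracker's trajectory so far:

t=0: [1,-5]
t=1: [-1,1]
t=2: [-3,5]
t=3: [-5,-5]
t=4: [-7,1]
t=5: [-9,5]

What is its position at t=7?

[-13,1]

The first coordinate changes by -2 each step, so at step 7 it is 1 + 7·(-2) = -13.
The second coordinate repeats the cycle [-5, 1, 5] with period 3; step 7 mod 3 = 1, giving 1.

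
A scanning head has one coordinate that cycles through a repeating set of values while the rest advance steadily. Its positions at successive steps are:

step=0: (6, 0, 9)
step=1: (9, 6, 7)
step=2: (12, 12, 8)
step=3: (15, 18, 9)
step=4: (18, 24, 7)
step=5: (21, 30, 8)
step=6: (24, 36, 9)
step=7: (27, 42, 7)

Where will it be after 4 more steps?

(39, 66, 8)

The first coordinate changes by +3 each step, so at step 11 it is 6 + 11·(3) = 39.
The second coordinate changes by +6 each step, so at step 11 it is 0 + 11·(6) = 66.
The third coordinate repeats the cycle [9, 7, 8] with period 3; step 11 mod 3 = 2, giving 8.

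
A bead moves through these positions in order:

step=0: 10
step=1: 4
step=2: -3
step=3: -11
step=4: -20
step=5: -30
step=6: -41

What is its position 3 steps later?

-80

Taking differences between consecutive positions: -6, -7, -8, -9, -10, -11. These grow by -1 each step.
step 7: -41 − 12 → -53
step 8: -53 − 13 → -66
step 9: -66 − 14 → -80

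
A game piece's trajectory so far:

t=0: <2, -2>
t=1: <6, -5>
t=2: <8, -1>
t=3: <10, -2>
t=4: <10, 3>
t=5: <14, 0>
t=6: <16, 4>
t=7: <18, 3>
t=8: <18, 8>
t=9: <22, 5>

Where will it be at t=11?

<26, 8>

Differencing gives <+4, -3>, <+2, +4>, <+2, -1>, <+0, +5>, <+4, -3>, <+2, +4>, <+2, -1>, <+0, +5>, <+4, -3>. This is the pattern <+4, -3>, <+2, +4>, <+2, -1>, <+0, +5> repeated.
step 10: apply <+2, +4> → <24, 9>
step 11: apply <+2, -1> → <26, 8>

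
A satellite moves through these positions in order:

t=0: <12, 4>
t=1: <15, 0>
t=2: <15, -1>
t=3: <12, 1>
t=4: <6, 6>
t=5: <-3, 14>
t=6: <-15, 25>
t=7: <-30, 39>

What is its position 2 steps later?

<-69, 76>

First differences are <+3, -4>, <+0, -1>, <-3, +2>, <-6, +5>, <-9, +8>, <-12, +11>, <-15, +14>; their common second difference is <-3, +3> (constant acceleration).
step 8: <-30, 39> + <-18, +17> → <-48, 56>
step 9: <-48, 56> + <-21, +20> → <-69, 76>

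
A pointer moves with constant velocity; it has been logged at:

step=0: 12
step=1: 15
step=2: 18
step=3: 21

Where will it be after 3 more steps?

30

Constant displacement of +3 per step.
step 4: 21 + 3 → 24
step 5: 24 + 3 → 27
step 6: 27 + 3 → 30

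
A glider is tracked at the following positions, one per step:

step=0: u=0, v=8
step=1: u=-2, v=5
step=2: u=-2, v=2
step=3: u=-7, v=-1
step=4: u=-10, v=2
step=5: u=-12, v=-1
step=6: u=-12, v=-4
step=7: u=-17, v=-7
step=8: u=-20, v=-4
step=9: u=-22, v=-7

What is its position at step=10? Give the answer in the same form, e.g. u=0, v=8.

u=-22, v=-10

Differencing gives (-2,-3), (+0,-3), (-5,-3), (-3,+3), (-2,-3), (+0,-3), (-5,-3), (-3,+3), (-2,-3). This is the pattern (-2,-3), (+0,-3), (-5,-3), (-3,+3) repeated.
step 10: apply (+0,-3) → u=-22, v=-10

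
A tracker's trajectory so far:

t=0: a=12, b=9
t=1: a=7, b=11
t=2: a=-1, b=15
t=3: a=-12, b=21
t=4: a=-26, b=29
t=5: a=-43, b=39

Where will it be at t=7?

a=-86, b=65

Successive displacements: (-5, +2), (-8, +4), (-11, +6), (-14, +8), (-17, +10) — each changes by (-3, +2).
step 6: a=-43, b=39 + (-20, +12) → a=-63, b=51
step 7: a=-63, b=51 + (-23, +14) → a=-86, b=65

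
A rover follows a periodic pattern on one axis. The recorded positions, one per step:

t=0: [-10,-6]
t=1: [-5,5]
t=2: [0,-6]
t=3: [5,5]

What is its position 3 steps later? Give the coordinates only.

[20,-6]

The first coordinate changes by +5 each step, so at step 6 it is -10 + 6·(5) = 20.
The second coordinate repeats the cycle [-6, 5] with period 2; step 6 mod 2 = 0, giving -6.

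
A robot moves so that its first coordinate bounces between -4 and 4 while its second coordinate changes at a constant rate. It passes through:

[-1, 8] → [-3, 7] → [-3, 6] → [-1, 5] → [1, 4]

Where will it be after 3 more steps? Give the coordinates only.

[1, 1]

The first coordinate reflects between -4 and 4, moving 2 per step.
  step 5: 1 → 3
  step 6: 3 → 3
  step 7: 3 → 1
The second coordinate changes by -1 each step: at step 7 it is 1.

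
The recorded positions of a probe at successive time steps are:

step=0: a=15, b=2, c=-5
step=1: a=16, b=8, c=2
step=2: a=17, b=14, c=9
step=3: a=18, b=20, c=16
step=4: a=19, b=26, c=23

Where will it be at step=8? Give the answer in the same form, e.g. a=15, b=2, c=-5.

Constant displacement of (+1, +6, +7) per step.
step 5: a=19, b=26, c=23 + (+1, +6, +7) → a=20, b=32, c=30
step 6: a=20, b=32, c=30 + (+1, +6, +7) → a=21, b=38, c=37
step 7: a=21, b=38, c=37 + (+1, +6, +7) → a=22, b=44, c=44
step 8: a=22, b=44, c=44 + (+1, +6, +7) → a=23, b=50, c=51

a=23, b=50, c=51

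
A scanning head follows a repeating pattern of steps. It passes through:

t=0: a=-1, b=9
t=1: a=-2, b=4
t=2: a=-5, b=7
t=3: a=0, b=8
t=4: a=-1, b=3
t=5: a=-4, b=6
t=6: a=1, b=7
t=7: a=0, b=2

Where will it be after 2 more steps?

a=2, b=6

Step-to-step displacements: (-1, -5), (-3, +3), (+5, +1), (-1, -5), (-3, +3), (+5, +1), (-1, -5) — a repeating cycle of length 3.
step 8: apply (-3, +3) → a=-3, b=5
step 9: apply (+5, +1) → a=2, b=6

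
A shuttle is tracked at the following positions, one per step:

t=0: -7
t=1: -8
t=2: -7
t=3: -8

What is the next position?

-7

Step-to-step displacements: -1, +1, -1; each is -1× the previous.
step 4: -8 + 1 → -7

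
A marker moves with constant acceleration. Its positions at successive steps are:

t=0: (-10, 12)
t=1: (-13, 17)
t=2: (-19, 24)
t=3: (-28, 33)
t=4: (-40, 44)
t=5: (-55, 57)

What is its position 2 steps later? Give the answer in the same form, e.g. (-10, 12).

First differences are (-3, +5), (-6, +7), (-9, +9), (-12, +11), (-15, +13); their common second difference is (-3, +2) (constant acceleration).
step 6: (-55, 57) + (-18, +15) → (-73, 72)
step 7: (-73, 72) + (-21, +17) → (-94, 89)

(-94, 89)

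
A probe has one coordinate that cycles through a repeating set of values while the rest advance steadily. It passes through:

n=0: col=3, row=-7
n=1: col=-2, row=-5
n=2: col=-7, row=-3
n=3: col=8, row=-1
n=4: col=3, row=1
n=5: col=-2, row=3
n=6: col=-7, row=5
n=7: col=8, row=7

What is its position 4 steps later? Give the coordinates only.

col=8, row=15

The col coordinate repeats the cycle [3, -2, -7, 8] with period 4; step 11 mod 4 = 3, giving 8.
The row coordinate changes by +2 each step, so at step 11 it is -7 + 11·(2) = 15.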